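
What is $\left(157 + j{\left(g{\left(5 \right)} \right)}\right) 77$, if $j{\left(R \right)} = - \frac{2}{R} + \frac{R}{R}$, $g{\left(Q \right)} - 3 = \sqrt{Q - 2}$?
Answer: $12089 + \frac{77 \sqrt{3}}{3} \approx 12133.0$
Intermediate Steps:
$g{\left(Q \right)} = 3 + \sqrt{-2 + Q}$ ($g{\left(Q \right)} = 3 + \sqrt{Q - 2} = 3 + \sqrt{-2 + Q}$)
$j{\left(R \right)} = 1 - \frac{2}{R}$ ($j{\left(R \right)} = - \frac{2}{R} + 1 = 1 - \frac{2}{R}$)
$\left(157 + j{\left(g{\left(5 \right)} \right)}\right) 77 = \left(157 + \frac{-2 + \left(3 + \sqrt{-2 + 5}\right)}{3 + \sqrt{-2 + 5}}\right) 77 = \left(157 + \frac{-2 + \left(3 + \sqrt{3}\right)}{3 + \sqrt{3}}\right) 77 = \left(157 + \frac{1 + \sqrt{3}}{3 + \sqrt{3}}\right) 77 = 12089 + \frac{77 \left(1 + \sqrt{3}\right)}{3 + \sqrt{3}}$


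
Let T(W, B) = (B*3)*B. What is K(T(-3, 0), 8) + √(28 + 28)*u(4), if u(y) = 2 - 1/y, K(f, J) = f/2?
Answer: 7*√14/2 ≈ 13.096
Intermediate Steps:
T(W, B) = 3*B² (T(W, B) = (3*B)*B = 3*B²)
K(f, J) = f/2 (K(f, J) = f*(½) = f/2)
K(T(-3, 0), 8) + √(28 + 28)*u(4) = (3*0²)/2 + √(28 + 28)*(2 - 1/4) = (3*0)/2 + √56*(2 - 1*¼) = (½)*0 + (2*√14)*(2 - ¼) = 0 + (2*√14)*(7/4) = 0 + 7*√14/2 = 7*√14/2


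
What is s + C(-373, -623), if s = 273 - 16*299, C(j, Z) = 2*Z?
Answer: -5757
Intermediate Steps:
s = -4511 (s = 273 - 4784 = -4511)
s + C(-373, -623) = -4511 + 2*(-623) = -4511 - 1246 = -5757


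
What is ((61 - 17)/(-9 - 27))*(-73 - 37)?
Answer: 1210/9 ≈ 134.44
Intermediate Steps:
((61 - 17)/(-9 - 27))*(-73 - 37) = (44/(-36))*(-110) = (44*(-1/36))*(-110) = -11/9*(-110) = 1210/9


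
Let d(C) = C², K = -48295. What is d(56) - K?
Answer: 51431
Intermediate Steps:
d(56) - K = 56² - 1*(-48295) = 3136 + 48295 = 51431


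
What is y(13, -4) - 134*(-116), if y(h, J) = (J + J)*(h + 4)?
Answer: 15408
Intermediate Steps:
y(h, J) = 2*J*(4 + h) (y(h, J) = (2*J)*(4 + h) = 2*J*(4 + h))
y(13, -4) - 134*(-116) = 2*(-4)*(4 + 13) - 134*(-116) = 2*(-4)*17 + 15544 = -136 + 15544 = 15408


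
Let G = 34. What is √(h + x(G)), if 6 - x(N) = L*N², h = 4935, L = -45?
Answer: 3*√6329 ≈ 238.67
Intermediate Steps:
x(N) = 6 + 45*N² (x(N) = 6 - (-45)*N² = 6 + 45*N²)
√(h + x(G)) = √(4935 + (6 + 45*34²)) = √(4935 + (6 + 45*1156)) = √(4935 + (6 + 52020)) = √(4935 + 52026) = √56961 = 3*√6329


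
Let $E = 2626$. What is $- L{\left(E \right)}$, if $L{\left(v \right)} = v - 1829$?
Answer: $-797$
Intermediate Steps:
$L{\left(v \right)} = -1829 + v$
$- L{\left(E \right)} = - (-1829 + 2626) = \left(-1\right) 797 = -797$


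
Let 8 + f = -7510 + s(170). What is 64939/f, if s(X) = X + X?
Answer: -64939/7178 ≈ -9.0470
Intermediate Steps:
s(X) = 2*X
f = -7178 (f = -8 + (-7510 + 2*170) = -8 + (-7510 + 340) = -8 - 7170 = -7178)
64939/f = 64939/(-7178) = 64939*(-1/7178) = -64939/7178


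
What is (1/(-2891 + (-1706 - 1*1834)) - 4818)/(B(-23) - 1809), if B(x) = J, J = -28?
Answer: 30984559/11813747 ≈ 2.6228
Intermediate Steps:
B(x) = -28
(1/(-2891 + (-1706 - 1*1834)) - 4818)/(B(-23) - 1809) = (1/(-2891 + (-1706 - 1*1834)) - 4818)/(-28 - 1809) = (1/(-2891 + (-1706 - 1834)) - 4818)/(-1837) = (1/(-2891 - 3540) - 4818)*(-1/1837) = (1/(-6431) - 4818)*(-1/1837) = (-1/6431 - 4818)*(-1/1837) = -30984559/6431*(-1/1837) = 30984559/11813747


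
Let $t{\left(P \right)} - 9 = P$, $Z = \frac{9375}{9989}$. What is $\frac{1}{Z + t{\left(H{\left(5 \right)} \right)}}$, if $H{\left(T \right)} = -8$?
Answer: $\frac{9989}{19364} \approx 0.51585$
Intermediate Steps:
$Z = \frac{9375}{9989}$ ($Z = 9375 \cdot \frac{1}{9989} = \frac{9375}{9989} \approx 0.93853$)
$t{\left(P \right)} = 9 + P$
$\frac{1}{Z + t{\left(H{\left(5 \right)} \right)}} = \frac{1}{\frac{9375}{9989} + \left(9 - 8\right)} = \frac{1}{\frac{9375}{9989} + 1} = \frac{1}{\frac{19364}{9989}} = \frac{9989}{19364}$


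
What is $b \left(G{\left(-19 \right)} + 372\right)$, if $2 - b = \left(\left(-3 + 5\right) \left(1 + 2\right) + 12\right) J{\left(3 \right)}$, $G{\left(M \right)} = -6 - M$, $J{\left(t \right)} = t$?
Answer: $-20020$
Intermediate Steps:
$b = -52$ ($b = 2 - \left(\left(-3 + 5\right) \left(1 + 2\right) + 12\right) 3 = 2 - \left(2 \cdot 3 + 12\right) 3 = 2 - \left(6 + 12\right) 3 = 2 - 18 \cdot 3 = 2 - 54 = -52$)
$b \left(G{\left(-19 \right)} + 372\right) = - 52 \left(\left(-6 - -19\right) + 372\right) = - 52 \left(\left(-6 + 19\right) + 372\right) = - 52 \left(13 + 372\right) = \left(-52\right) 385 = -20020$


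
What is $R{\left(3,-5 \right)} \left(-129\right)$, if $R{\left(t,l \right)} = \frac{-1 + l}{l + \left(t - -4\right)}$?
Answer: $387$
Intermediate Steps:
$R{\left(t,l \right)} = \frac{-1 + l}{4 + l + t}$ ($R{\left(t,l \right)} = \frac{-1 + l}{l + \left(t + 4\right)} = \frac{-1 + l}{l + \left(4 + t\right)} = \frac{-1 + l}{4 + l + t}$)
$R{\left(3,-5 \right)} \left(-129\right) = \frac{-1 - 5}{4 - 5 + 3} \left(-129\right) = \frac{1}{2} \left(-6\right) \left(-129\right) = \left(-3\right) \left(-129\right) = 387$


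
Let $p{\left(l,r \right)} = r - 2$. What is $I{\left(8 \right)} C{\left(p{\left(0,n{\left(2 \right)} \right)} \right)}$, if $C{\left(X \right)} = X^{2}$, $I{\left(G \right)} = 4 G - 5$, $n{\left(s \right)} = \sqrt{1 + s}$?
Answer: $189 - 108 \sqrt{3} \approx 1.9385$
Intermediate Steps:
$p{\left(l,r \right)} = -2 + r$
$I{\left(G \right)} = -5 + 4 G$
$I{\left(8 \right)} C{\left(p{\left(0,n{\left(2 \right)} \right)} \right)} = \left(-5 + 4 \cdot 8\right) \left(-2 + \sqrt{1 + 2}\right)^{2} = \left(-5 + 32\right) \left(-2 + \sqrt{3}\right)^{2} = 27 \left(-2 + \sqrt{3}\right)^{2}$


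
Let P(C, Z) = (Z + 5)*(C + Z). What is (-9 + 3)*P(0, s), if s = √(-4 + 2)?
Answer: 12 - 30*I*√2 ≈ 12.0 - 42.426*I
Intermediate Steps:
s = I*√2 (s = √(-2) = I*√2 ≈ 1.4142*I)
P(C, Z) = (5 + Z)*(C + Z)
(-9 + 3)*P(0, s) = (-9 + 3)*((I*√2)² + 5*0 + 5*(I*√2) + 0*(I*√2)) = -6*(-2 + 0 + 5*I*√2 + 0) = -6*(-2 + 5*I*√2) = 12 - 30*I*√2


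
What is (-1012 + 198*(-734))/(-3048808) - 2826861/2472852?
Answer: -344027890775/314135456684 ≈ -1.0952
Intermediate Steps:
(-1012 + 198*(-734))/(-3048808) - 2826861/2472852 = (-1012 - 145332)*(-1/3048808) - 2826861*1/2472852 = -146344*(-1/3048808) - 942287/824284 = 18293/381101 - 942287/824284 = -344027890775/314135456684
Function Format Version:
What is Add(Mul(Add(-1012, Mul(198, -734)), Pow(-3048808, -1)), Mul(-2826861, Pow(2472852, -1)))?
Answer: Rational(-344027890775, 314135456684) ≈ -1.0952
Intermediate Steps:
Add(Mul(Add(-1012, Mul(198, -734)), Pow(-3048808, -1)), Mul(-2826861, Pow(2472852, -1))) = Add(Mul(Add(-1012, -145332), Rational(-1, 3048808)), Mul(-2826861, Rational(1, 2472852))) = Add(Mul(-146344, Rational(-1, 3048808)), Rational(-942287, 824284)) = Add(Rational(18293, 381101), Rational(-942287, 824284)) = Rational(-344027890775, 314135456684)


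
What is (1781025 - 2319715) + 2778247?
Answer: 2239557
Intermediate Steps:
(1781025 - 2319715) + 2778247 = -538690 + 2778247 = 2239557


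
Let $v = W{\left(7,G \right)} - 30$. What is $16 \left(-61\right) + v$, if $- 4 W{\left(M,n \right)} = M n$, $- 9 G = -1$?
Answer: $- \frac{36223}{36} \approx -1006.2$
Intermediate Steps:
$G = \frac{1}{9}$ ($G = \left(- \frac{1}{9}\right) \left(-1\right) = \frac{1}{9} \approx 0.11111$)
$W{\left(M,n \right)} = - \frac{M n}{4}$
$v = - \frac{1087}{36}$ ($v = \left(- \frac{1}{4}\right) 7 \cdot \frac{1}{9} - 30 = - \frac{7}{36} - 30 = - \frac{1087}{36} \approx -30.194$)
$16 \left(-61\right) + v = 16 \left(-61\right) - \frac{1087}{36} = -976 - \frac{1087}{36} = - \frac{36223}{36}$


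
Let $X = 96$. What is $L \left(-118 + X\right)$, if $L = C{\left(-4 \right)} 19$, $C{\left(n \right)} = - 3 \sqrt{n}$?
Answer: $2508 i \approx 2508.0 i$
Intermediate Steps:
$L = - 114 i$ ($L = - 3 \sqrt{-4} \cdot 19 = - 3 \cdot 2 i 19 = - 6 i 19 = - 114 i \approx - 114.0 i$)
$L \left(-118 + X\right) = - 114 i \left(-118 + 96\right) = - 114 i \left(-22\right) = 2508 i$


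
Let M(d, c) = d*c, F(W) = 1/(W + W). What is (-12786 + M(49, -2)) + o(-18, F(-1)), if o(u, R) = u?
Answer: -12902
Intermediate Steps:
F(W) = 1/(2*W)
M(d, c) = c*d
(-12786 + M(49, -2)) + o(-18, F(-1)) = (-12786 - 2*49) - 18 = (-12786 - 98) - 18 = -12884 - 18 = -12902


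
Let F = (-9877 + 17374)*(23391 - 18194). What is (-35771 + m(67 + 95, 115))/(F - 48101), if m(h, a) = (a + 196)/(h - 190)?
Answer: -1001899/1089586624 ≈ -0.00091952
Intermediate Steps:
F = 38961909 (F = 7497*5197 = 38961909)
m(h, a) = (196 + a)/(-190 + h)
(-35771 + m(67 + 95, 115))/(F - 48101) = (-35771 + (196 + 115)/(-190 + (67 + 95)))/(38961909 - 48101) = (-35771 + 311/(-190 + 162))/38913808 = (-35771 + 311/(-28))*(1/38913808) = (-35771 - 1/28*311)*(1/38913808) = (-35771 - 311/28)*(1/38913808) = -1001899/28*1/38913808 = -1001899/1089586624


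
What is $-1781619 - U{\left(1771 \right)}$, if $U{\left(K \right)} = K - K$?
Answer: $-1781619$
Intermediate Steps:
$U{\left(K \right)} = 0$
$-1781619 - U{\left(1771 \right)} = -1781619 - 0 = -1781619 + 0 = -1781619$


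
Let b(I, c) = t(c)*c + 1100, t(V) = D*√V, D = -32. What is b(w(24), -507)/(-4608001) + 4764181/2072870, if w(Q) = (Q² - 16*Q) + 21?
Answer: 21951070655181/9551787032870 - 210912*I*√3/4608001 ≈ 2.2981 - 0.079277*I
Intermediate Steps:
t(V) = -32*√V
w(Q) = 21 + Q² - 16*Q
b(I, c) = 1100 - 32*c^(3/2) (b(I, c) = (-32*√c)*c + 1100 = -32*c^(3/2) + 1100 = 1100 - 32*c^(3/2))
b(w(24), -507)/(-4608001) + 4764181/2072870 = (1100 - (-210912)*I*√3)/(-4608001) + 4764181/2072870 = (1100 - (-210912)*I*√3)*(-1/4608001) + 4764181*(1/2072870) = (1100 + 210912*I*√3)*(-1/4608001) + 4764181/2072870 = (-1100/4608001 - 210912*I*√3/4608001) + 4764181/2072870 = 21951070655181/9551787032870 - 210912*I*√3/4608001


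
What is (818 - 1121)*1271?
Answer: -385113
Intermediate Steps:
(818 - 1121)*1271 = -303*1271 = -385113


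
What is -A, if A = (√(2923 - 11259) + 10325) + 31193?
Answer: -41518 - 4*I*√521 ≈ -41518.0 - 91.302*I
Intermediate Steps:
A = 41518 + 4*I*√521 (A = (√(-8336) + 10325) + 31193 = (4*I*√521 + 10325) + 31193 = (10325 + 4*I*√521) + 31193 = 41518 + 4*I*√521 ≈ 41518.0 + 91.302*I)
-A = -(41518 + 4*I*√521) = -41518 - 4*I*√521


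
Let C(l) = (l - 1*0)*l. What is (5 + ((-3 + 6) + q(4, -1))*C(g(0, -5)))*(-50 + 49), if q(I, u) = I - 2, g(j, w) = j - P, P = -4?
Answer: -85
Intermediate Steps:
g(j, w) = 4 + j (g(j, w) = j - 1*(-4) = j + 4 = 4 + j)
C(l) = l**2 (C(l) = (l + 0)*l = l*l = l**2)
q(I, u) = -2 + I
(5 + ((-3 + 6) + q(4, -1))*C(g(0, -5)))*(-50 + 49) = (5 + ((-3 + 6) + (-2 + 4))*(4 + 0)**2)*(-50 + 49) = (5 + (3 + 2)*4**2)*(-1) = (5 + 5*16)*(-1) = (5 + 80)*(-1) = 85*(-1) = -85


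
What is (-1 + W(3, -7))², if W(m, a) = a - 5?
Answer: 169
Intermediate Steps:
W(m, a) = -5 + a
(-1 + W(3, -7))² = (-1 + (-5 - 7))² = (-1 - 12)² = (-13)² = 169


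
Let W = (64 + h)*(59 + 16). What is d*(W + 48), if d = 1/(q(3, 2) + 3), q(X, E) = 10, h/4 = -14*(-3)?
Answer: 17448/13 ≈ 1342.2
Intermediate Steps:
h = 168 (h = 4*(-14*(-3)) = 4*42 = 168)
W = 17400 (W = (64 + 168)*(59 + 16) = 232*75 = 17400)
d = 1/13 (d = 1/(10 + 3) = 1/13 ≈ 0.076923)
d*(W + 48) = (17400 + 48)/13 = (1/13)*17448 = 17448/13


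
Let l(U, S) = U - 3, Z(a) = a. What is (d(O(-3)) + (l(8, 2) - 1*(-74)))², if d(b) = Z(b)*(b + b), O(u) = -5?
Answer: 16641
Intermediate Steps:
l(U, S) = -3 + U
d(b) = 2*b² (d(b) = b*(b + b) = b*(2*b) = 2*b²)
(d(O(-3)) + (l(8, 2) - 1*(-74)))² = (2*(-5)² + ((-3 + 8) - 1*(-74)))² = (2*25 + (5 + 74))² = (50 + 79)² = 129² = 16641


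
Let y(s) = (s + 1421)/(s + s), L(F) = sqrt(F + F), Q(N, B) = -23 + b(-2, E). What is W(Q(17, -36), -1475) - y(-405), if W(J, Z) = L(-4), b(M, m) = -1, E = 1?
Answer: 508/405 + 2*I*sqrt(2) ≈ 1.2543 + 2.8284*I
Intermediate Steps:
Q(N, B) = -24 (Q(N, B) = -23 - 1 = -24)
L(F) = sqrt(2)*sqrt(F) (L(F) = sqrt(2*F) = sqrt(2)*sqrt(F))
W(J, Z) = 2*I*sqrt(2) (W(J, Z) = sqrt(2)*sqrt(-4) = sqrt(2)*(2*I) = 2*I*sqrt(2))
y(s) = (1421 + s)/(2*s) (y(s) = (1421 + s)/((2*s)) = (1421 + s)*(1/(2*s)) = (1421 + s)/(2*s))
W(Q(17, -36), -1475) - y(-405) = 2*I*sqrt(2) - (1421 - 405)/(2*(-405)) = 2*I*sqrt(2) - (-1)*1016/(2*405) = 2*I*sqrt(2) - 1*(-508/405) = 2*I*sqrt(2) + 508/405 = 508/405 + 2*I*sqrt(2)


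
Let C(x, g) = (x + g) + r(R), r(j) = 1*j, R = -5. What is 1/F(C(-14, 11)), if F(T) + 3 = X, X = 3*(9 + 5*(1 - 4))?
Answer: -1/21 ≈ -0.047619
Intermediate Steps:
r(j) = j
C(x, g) = -5 + g + x (C(x, g) = (x + g) - 5 = (g + x) - 5 = -5 + g + x)
X = -18 (X = 3*(9 + 5*(-3)) = 3*(9 - 15) = 3*(-6) = -18)
F(T) = -21 (F(T) = -3 - 18 = -21)
1/F(C(-14, 11)) = 1/(-21) = -1/21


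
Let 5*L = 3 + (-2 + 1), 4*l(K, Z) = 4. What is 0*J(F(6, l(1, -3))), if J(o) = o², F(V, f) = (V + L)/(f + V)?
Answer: 0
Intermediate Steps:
l(K, Z) = 1 (l(K, Z) = (¼)*4 = 1)
L = ⅖ (L = (3 + (-2 + 1))/5 = (3 - 1)/5 = (⅕)*2 = ⅖ ≈ 0.40000)
F(V, f) = (⅖ + V)/(V + f) (F(V, f) = (V + ⅖)/(f + V) = (⅖ + V)/(V + f))
0*J(F(6, l(1, -3))) = 0*((⅖ + 6)/(6 + 1))² = 0*((32/5)/7)² = 0*((⅐)*(32/5))² = 0*(32/35)² = 0*(1024/1225) = 0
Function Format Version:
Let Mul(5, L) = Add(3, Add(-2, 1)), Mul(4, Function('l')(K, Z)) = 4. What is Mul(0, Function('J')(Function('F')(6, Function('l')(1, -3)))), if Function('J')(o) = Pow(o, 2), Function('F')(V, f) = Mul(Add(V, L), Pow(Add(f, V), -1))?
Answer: 0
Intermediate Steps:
Function('l')(K, Z) = 1 (Function('l')(K, Z) = Mul(Rational(1, 4), 4) = 1)
L = Rational(2, 5) (L = Mul(Rational(1, 5), Add(3, Add(-2, 1))) = Mul(Rational(1, 5), Add(3, -1)) = Mul(Rational(1, 5), 2) = Rational(2, 5) ≈ 0.40000)
Function('F')(V, f) = Mul(Pow(Add(V, f), -1), Add(Rational(2, 5), V)) (Function('F')(V, f) = Mul(Add(V, Rational(2, 5)), Pow(Add(f, V), -1)) = Mul(Add(Rational(2, 5), V), Pow(Add(V, f), -1)) = Mul(Pow(Add(V, f), -1), Add(Rational(2, 5), V)))
Mul(0, Function('J')(Function('F')(6, Function('l')(1, -3)))) = Mul(0, Pow(Mul(Pow(Add(6, 1), -1), Add(Rational(2, 5), 6)), 2)) = Mul(0, Pow(Mul(Pow(7, -1), Rational(32, 5)), 2)) = Mul(0, Pow(Mul(Rational(1, 7), Rational(32, 5)), 2)) = Mul(0, Pow(Rational(32, 35), 2)) = Mul(0, Rational(1024, 1225)) = 0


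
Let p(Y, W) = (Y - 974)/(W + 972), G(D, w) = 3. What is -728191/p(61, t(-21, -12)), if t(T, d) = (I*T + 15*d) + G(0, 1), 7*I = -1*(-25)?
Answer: 524297520/913 ≈ 5.7426e+5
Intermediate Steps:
I = 25/7 (I = (-1*(-25))/7 = (⅐)*25 = 25/7 ≈ 3.5714)
t(T, d) = 3 + 15*d + 25*T/7 (t(T, d) = (25*T/7 + 15*d) + 3 = (15*d + 25*T/7) + 3 = 3 + 15*d + 25*T/7)
p(Y, W) = (-974 + Y)/(972 + W)
-728191/p(61, t(-21, -12)) = -728191*(972 + (3 + 15*(-12) + (25/7)*(-21)))/(-974 + 61) = -728191/(-913/(972 + (3 - 180 - 75))) = -728191/(-913/(972 - 252)) = -728191/(-913/720) = -728191*(-720/913) = 524297520/913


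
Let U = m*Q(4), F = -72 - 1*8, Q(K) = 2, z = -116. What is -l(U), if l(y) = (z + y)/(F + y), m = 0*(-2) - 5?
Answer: -7/5 ≈ -1.4000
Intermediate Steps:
F = -80 (F = -72 - 8 = -80)
m = -5 (m = 0 - 5 = -5)
U = -10 (U = -5*2 = -10)
l(y) = (-116 + y)/(-80 + y)
-l(U) = -(-116 - 10)/(-80 - 10) = -(-126)/(-90) = -(-1)*(-126)/90 = -1*7/5 = -7/5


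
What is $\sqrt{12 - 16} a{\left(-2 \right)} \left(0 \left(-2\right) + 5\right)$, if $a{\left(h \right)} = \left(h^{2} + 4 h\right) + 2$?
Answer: $- 20 i \approx - 20.0 i$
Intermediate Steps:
$a{\left(h \right)} = 2 + h^{2} + 4 h$
$\sqrt{12 - 16} a{\left(-2 \right)} \left(0 \left(-2\right) + 5\right) = \sqrt{12 - 16} \left(2 + \left(-2\right)^{2} + 4 \left(-2\right)\right) \left(0 \left(-2\right) + 5\right) = \sqrt{-4} \left(2 + 4 - 8\right) \left(0 + 5\right) = 2 i \left(-2\right) 5 = - 4 i 5 = - 20 i$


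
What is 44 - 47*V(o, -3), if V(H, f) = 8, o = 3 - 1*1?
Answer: -332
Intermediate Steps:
o = 2 (o = 3 - 1 = 2)
44 - 47*V(o, -3) = 44 - 47*8 = 44 - 376 = -332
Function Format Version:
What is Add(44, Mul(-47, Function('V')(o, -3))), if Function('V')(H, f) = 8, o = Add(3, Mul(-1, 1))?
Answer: -332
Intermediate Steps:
o = 2 (o = Add(3, -1) = 2)
Add(44, Mul(-47, Function('V')(o, -3))) = Add(44, Mul(-47, 8)) = Add(44, -376) = -332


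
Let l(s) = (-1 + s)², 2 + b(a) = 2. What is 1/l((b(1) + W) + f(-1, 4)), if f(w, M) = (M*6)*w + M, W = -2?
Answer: 1/529 ≈ 0.0018904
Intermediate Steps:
b(a) = 0 (b(a) = -2 + 2 = 0)
f(w, M) = M + 6*M*w (f(w, M) = (6*M)*w + M = 6*M*w + M = M + 6*M*w)
1/l((b(1) + W) + f(-1, 4)) = 1/((-1 + ((0 - 2) + 4*(1 + 6*(-1))))²) = 1/((-1 + (-2 + 4*(1 - 6)))²) = 1/((-1 + (-2 + 4*(-5)))²) = 1/((-1 + (-2 - 20))²) = 1/((-1 - 22)²) = 1/((-23)²) = 1/529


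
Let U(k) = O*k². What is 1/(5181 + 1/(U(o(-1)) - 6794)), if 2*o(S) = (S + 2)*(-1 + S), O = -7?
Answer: 6801/35235980 ≈ 0.00019301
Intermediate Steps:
o(S) = (-1 + S)*(2 + S)/2 (o(S) = ((S + 2)*(-1 + S))/2 = ((2 + S)*(-1 + S))/2 = ((-1 + S)*(2 + S))/2 = (-1 + S)*(2 + S)/2)
U(k) = -7*k²
1/(5181 + 1/(U(o(-1)) - 6794)) = 1/(5181 + 1/(-7*(-1 + (½)*(-1) + (½)*(-1)²)² - 6794)) = 1/(5181 + 1/(-7*(-1 - ½ + (½)*1)² - 6794)) = 1/(5181 + 1/(-7*(-1 - ½ + ½)² - 6794)) = 1/(5181 + 1/(-7*(-1)² - 6794)) = 1/(5181 + 1/(-7*1 - 6794)) = 1/(5181 + 1/(-7 - 6794)) = 1/(5181 + 1/(-6801)) = 1/(5181 - 1/6801) = 1/(35235980/6801) = 6801/35235980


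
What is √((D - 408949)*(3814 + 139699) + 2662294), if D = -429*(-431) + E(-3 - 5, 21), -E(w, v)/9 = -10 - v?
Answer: 11*I*√265383349 ≈ 1.792e+5*I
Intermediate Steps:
E(w, v) = 90 + 9*v (E(w, v) = -9*(-10 - v) = 90 + 9*v)
D = 185178 (D = -429*(-431) + (90 + 9*21) = 184899 + (90 + 189) = 184899 + 279 = 185178)
√((D - 408949)*(3814 + 139699) + 2662294) = √((185178 - 408949)*(3814 + 139699) + 2662294) = √(-223771*143513 + 2662294) = √(-32114047523 + 2662294) = √(-32111385229) = 11*I*√265383349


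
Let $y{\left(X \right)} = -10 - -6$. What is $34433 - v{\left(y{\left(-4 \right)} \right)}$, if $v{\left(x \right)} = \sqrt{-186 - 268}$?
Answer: $34433 - i \sqrt{454} \approx 34433.0 - 21.307 i$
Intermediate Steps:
$y{\left(X \right)} = -4$ ($y{\left(X \right)} = -10 + 6 = -4$)
$v{\left(x \right)} = i \sqrt{454}$ ($v{\left(x \right)} = \sqrt{-454} = i \sqrt{454}$)
$34433 - v{\left(y{\left(-4 \right)} \right)} = 34433 - i \sqrt{454}$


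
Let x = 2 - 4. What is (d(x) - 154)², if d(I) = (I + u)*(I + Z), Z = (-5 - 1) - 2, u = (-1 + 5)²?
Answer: 86436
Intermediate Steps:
u = 16 (u = 4² = 16)
Z = -8 (Z = -6 - 2 = -8)
x = -2
d(I) = (-8 + I)*(16 + I) (d(I) = (I + 16)*(I - 8) = (16 + I)*(-8 + I) = (-8 + I)*(16 + I))
(d(x) - 154)² = ((-128 + (-2)² + 8*(-2)) - 154)² = ((-128 + 4 - 16) - 154)² = (-140 - 154)² = (-294)² = 86436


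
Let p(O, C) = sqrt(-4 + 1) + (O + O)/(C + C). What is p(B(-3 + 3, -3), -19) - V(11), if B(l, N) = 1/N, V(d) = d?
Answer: -626/57 + I*sqrt(3) ≈ -10.982 + 1.732*I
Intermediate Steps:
p(O, C) = I*sqrt(3) + O/C (p(O, C) = sqrt(-3) + (2*O)/((2*C)) = I*sqrt(3) + (2*O)*(1/(2*C)) = I*sqrt(3) + O/C)
p(B(-3 + 3, -3), -19) - V(11) = (I*sqrt(3) + 1/(-3*(-19))) - 1*11 = (I*sqrt(3) - 1/3*(-1/19)) - 11 = (I*sqrt(3) + 1/57) - 11 = (1/57 + I*sqrt(3)) - 11 = -626/57 + I*sqrt(3)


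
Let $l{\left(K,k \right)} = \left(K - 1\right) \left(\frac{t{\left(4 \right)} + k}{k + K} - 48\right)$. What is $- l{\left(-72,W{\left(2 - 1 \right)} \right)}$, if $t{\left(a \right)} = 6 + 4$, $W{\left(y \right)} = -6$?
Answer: $- \frac{136802}{39} \approx -3507.7$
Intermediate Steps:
$t{\left(a \right)} = 10$
$l{\left(K,k \right)} = \left(-1 + K\right) \left(-48 + \frac{10 + k}{K + k}\right)$ ($l{\left(K,k \right)} = \left(K - 1\right) \left(\frac{10 + k}{k + K} - 48\right) = \left(-1 + K\right) \left(\frac{10 + k}{K + k} - 48\right) = \left(-1 + K\right) \left(-48 + \frac{10 + k}{K + k}\right)$)
$- l{\left(-72,W{\left(2 - 1 \right)} \right)} = - \frac{-10 - 48 \left(-72\right)^{2} + 47 \left(-6\right) + 58 \left(-72\right) - \left(-3384\right) \left(-6\right)}{-72 - 6} = - \frac{-10 - 248832 - 282 - 4176 - 20304}{-78} = - \frac{\left(-1\right) \left(-10 - 248832 - 282 - 4176 - 20304\right)}{78} = - \frac{\left(-1\right) \left(-273604\right)}{78} = \left(-1\right) \frac{136802}{39} = - \frac{136802}{39}$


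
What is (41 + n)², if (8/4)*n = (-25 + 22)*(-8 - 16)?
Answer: 5929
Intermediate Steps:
n = 36 (n = ((-25 + 22)*(-8 - 16))/2 = (-3*(-24))/2 = (½)*72 = 36)
(41 + n)² = (41 + 36)² = 77² = 5929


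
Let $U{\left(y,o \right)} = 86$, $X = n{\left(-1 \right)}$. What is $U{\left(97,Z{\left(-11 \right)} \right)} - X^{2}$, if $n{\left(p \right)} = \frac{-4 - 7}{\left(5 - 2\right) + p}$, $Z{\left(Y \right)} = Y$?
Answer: $\frac{223}{4} \approx 55.75$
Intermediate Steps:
$n{\left(p \right)} = - \frac{11}{3 + p}$ ($n{\left(p \right)} = - \frac{11}{\left(5 - 2\right) + p} = - \frac{11}{3 + p}$)
$X = - \frac{11}{2}$ ($X = - \frac{11}{3 - 1} = - \frac{11}{2} \approx -5.5$)
$U{\left(97,Z{\left(-11 \right)} \right)} - X^{2} = 86 - \left(- \frac{11}{2}\right)^{2} = 86 - \frac{121}{4} = \frac{223}{4}$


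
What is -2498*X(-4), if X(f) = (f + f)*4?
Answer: 79936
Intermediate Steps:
X(f) = 8*f (X(f) = (2*f)*4 = 8*f)
-2498*X(-4) = -19984*(-4) = -2498*(-32) = 79936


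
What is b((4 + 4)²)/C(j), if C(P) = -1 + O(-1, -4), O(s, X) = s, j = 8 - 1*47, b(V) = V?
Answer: -32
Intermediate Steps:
j = -39 (j = 8 - 47 = -39)
C(P) = -2 (C(P) = -1 - 1 = -2)
b((4 + 4)²)/C(j) = (4 + 4)²/(-2) = 8²*(-½) = 64*(-½) = -32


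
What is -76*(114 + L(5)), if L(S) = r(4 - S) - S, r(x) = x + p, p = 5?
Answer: -8588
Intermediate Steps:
r(x) = 5 + x (r(x) = x + 5 = 5 + x)
L(S) = 9 - 2*S (L(S) = (5 + (4 - S)) - S = (9 - S) - S = 9 - 2*S)
-76*(114 + L(5)) = -76*(114 + (9 - 2*5)) = -76*(114 + (9 - 10)) = -76*(114 - 1) = -76*113 = -8588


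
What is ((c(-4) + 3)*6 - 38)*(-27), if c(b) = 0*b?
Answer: 540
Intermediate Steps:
c(b) = 0
((c(-4) + 3)*6 - 38)*(-27) = ((0 + 3)*6 - 38)*(-27) = (3*6 - 38)*(-27) = (18 - 38)*(-27) = -20*(-27) = 540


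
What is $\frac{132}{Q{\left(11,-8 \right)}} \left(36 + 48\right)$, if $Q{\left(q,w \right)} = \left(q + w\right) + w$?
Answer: $- \frac{11088}{5} \approx -2217.6$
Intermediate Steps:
$Q{\left(q,w \right)} = q + 2 w$
$\frac{132}{Q{\left(11,-8 \right)}} \left(36 + 48\right) = \frac{132}{11 + 2 \left(-8\right)} \left(36 + 48\right) = \frac{132}{11 - 16} \cdot 84 = \frac{132}{-5} \cdot 84 = 132 \left(- \frac{1}{5}\right) 84 = \left(- \frac{132}{5}\right) 84 = - \frac{11088}{5}$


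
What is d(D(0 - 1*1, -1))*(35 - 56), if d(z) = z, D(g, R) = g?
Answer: 21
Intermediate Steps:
d(D(0 - 1*1, -1))*(35 - 56) = (0 - 1*1)*(35 - 56) = (0 - 1)*(-21) = -1*(-21) = 21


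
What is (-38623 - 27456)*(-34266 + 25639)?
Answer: 570063533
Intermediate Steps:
(-38623 - 27456)*(-34266 + 25639) = -66079*(-8627) = 570063533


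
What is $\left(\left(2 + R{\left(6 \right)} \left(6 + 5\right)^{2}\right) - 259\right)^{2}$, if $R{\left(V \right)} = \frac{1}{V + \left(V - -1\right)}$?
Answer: $\frac{10368400}{169} \approx 61352.0$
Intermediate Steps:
$R{\left(V \right)} = \frac{1}{1 + 2 V}$ ($R{\left(V \right)} = \frac{1}{V + \left(V + 1\right)} = \frac{1}{V + \left(1 + V\right)} = \frac{1}{1 + 2 V}$)
$\left(\left(2 + R{\left(6 \right)} \left(6 + 5\right)^{2}\right) - 259\right)^{2} = \left(\left(2 + \frac{\left(6 + 5\right)^{2}}{1 + 2 \cdot 6}\right) - 259\right)^{2} = \left(\left(2 + \frac{11^{2}}{1 + 12}\right) - 259\right)^{2} = \left(\left(2 + \frac{1}{13} \cdot 121\right) - 259\right)^{2} = \left(\left(2 + \frac{121}{13}\right) - 259\right)^{2} = \left(\frac{147}{13} - 259\right)^{2} = \left(- \frac{3220}{13}\right)^{2} = \frac{10368400}{169}$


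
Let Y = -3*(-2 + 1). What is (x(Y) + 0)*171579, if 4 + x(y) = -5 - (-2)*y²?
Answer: 1544211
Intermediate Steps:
Y = 3 (Y = -3*(-1) = 3)
x(y) = -9 + 2*y² (x(y) = -4 + (-5 - (-2)*y²) = -4 + (-5 + 2*y²) = -9 + 2*y²)
(x(Y) + 0)*171579 = ((-9 + 2*3²) + 0)*171579 = ((-9 + 2*9) + 0)*171579 = ((-9 + 18) + 0)*171579 = (9 + 0)*171579 = 9*171579 = 1544211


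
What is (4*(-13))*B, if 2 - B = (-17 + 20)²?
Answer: 364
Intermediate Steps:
B = -7 (B = 2 - (-17 + 20)² = 2 - 1*3² = 2 - 1*9 = 2 - 9 = -7)
(4*(-13))*B = (4*(-13))*(-7) = -52*(-7) = 364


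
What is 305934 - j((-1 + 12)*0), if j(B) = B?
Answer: 305934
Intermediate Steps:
305934 - j((-1 + 12)*0) = 305934 - (-1 + 12)*0 = 305934 - 11*0 = 305934 - 1*0 = 305934 + 0 = 305934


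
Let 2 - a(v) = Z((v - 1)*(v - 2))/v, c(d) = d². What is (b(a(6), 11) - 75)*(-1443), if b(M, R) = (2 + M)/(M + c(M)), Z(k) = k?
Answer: 212121/2 ≈ 1.0606e+5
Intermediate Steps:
a(v) = 2 - (-1 + v)*(-2 + v)/v (a(v) = 2 - (v - 1)*(v - 2)/v = 2 - (-1 + v)*(-2 + v)/v)
b(M, R) = (2 + M)/(M + M²)
(b(a(6), 11) - 75)*(-1443) = ((2 + (5 - 1*6 - 2/6))/((5 - 1*6 - 2/6)*(1 + (5 - 1*6 - 2/6))) - 75)*(-1443) = ((2 + (5 - 6 - 2*⅙))/((5 - 6 - 2*⅙)*(1 + (5 - 6 - 2*⅙))) - 75)*(-1443) = ((2 + (5 - 6 - ⅓))/((5 - 6 - ⅓)*(1 + (5 - 6 - ⅓))) - 75)*(-1443) = ((2 - 4/3)/((-4/3)*(1 - 4/3)) - 75)*(-1443) = (-¾*⅔/(-⅓) - 75)*(-1443) = (-¾*(-3)*⅔ - 75)*(-1443) = (3/2 - 75)*(-1443) = -147/2*(-1443) = 212121/2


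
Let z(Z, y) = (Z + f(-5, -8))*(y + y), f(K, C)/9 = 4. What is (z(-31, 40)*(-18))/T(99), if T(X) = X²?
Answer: -800/1089 ≈ -0.73462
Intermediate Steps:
f(K, C) = 36 (f(K, C) = 9*4 = 36)
z(Z, y) = 2*y*(36 + Z) (z(Z, y) = (Z + 36)*(y + y) = (36 + Z)*(2*y) = 2*y*(36 + Z))
(z(-31, 40)*(-18))/T(99) = ((2*40*(36 - 31))*(-18))/(99²) = ((2*40*5)*(-18))/9801 = (400*(-18))*(1/9801) = -7200*1/9801 = -800/1089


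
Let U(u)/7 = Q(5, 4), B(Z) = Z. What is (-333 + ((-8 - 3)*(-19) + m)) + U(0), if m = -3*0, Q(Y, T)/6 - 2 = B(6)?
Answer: 212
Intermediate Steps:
Q(Y, T) = 48 (Q(Y, T) = 12 + 6*6 = 12 + 36 = 48)
m = 0
U(u) = 336 (U(u) = 7*48 = 336)
(-333 + ((-8 - 3)*(-19) + m)) + U(0) = (-333 + ((-8 - 3)*(-19) + 0)) + 336 = (-333 + (-11*(-19) + 0)) + 336 = (-333 + (209 + 0)) + 336 = (-333 + 209) + 336 = -124 + 336 = 212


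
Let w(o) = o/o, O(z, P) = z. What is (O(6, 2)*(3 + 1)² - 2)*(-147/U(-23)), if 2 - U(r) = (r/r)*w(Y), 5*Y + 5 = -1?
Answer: -13818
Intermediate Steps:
Y = -6/5 (Y = -1 + (⅕)*(-1) = -1 - ⅕ = -6/5 ≈ -1.2000)
w(o) = 1
U(r) = 1 (U(r) = 2 - r/r = 2 - 1 = 1)
(O(6, 2)*(3 + 1)² - 2)*(-147/U(-23)) = (6*(3 + 1)² - 2)*(-147/1) = (6*4² - 2)*(-147*1) = (6*16 - 2)*(-147) = (96 - 2)*(-147) = 94*(-147) = -13818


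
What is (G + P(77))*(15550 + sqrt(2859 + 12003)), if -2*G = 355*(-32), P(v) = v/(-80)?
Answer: 706472265/8 + 454323*sqrt(14862)/80 ≈ 8.9001e+7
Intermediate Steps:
P(v) = -v/80 (P(v) = v*(-1/80) = -v/80)
G = 5680 (G = -355*(-32)/2 = -1/2*(-11360) = 5680)
(G + P(77))*(15550 + sqrt(2859 + 12003)) = (5680 - 1/80*77)*(15550 + sqrt(2859 + 12003)) = (5680 - 77/80)*(15550 + sqrt(14862)) = 454323*(15550 + sqrt(14862))/80 = 706472265/8 + 454323*sqrt(14862)/80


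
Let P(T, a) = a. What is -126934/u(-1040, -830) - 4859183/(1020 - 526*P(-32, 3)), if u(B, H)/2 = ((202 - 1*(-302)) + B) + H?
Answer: 1668264641/190557 ≈ 8754.7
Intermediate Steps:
u(B, H) = 1008 + 2*B + 2*H (u(B, H) = 2*(((202 - 1*(-302)) + B) + H) = 2*(((202 + 302) + B) + H) = 2*((504 + B) + H) = 2*(504 + B + H) = 1008 + 2*B + 2*H)
-126934/u(-1040, -830) - 4859183/(1020 - 526*P(-32, 3)) = -126934/(1008 + 2*(-1040) + 2*(-830)) - 4859183/(1020 - 526*3) = -126934/(1008 - 2080 - 1660) - 4859183/(1020 - 1578) = -126934/(-2732) - 4859183/(-558) = -126934*(-1/2732) - 4859183*(-1/558) = 63467/1366 + 4859183/558 = 1668264641/190557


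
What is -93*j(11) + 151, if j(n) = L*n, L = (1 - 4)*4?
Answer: 12427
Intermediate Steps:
L = -12 (L = -3*4 = -12)
j(n) = -12*n
-93*j(11) + 151 = -(-1116)*11 + 151 = -93*(-132) + 151 = 12276 + 151 = 12427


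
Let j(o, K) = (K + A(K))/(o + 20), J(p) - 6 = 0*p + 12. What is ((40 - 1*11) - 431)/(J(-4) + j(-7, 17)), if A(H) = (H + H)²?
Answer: -26/7 ≈ -3.7143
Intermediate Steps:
A(H) = 4*H² (A(H) = (2*H)² = 4*H²)
J(p) = 18 (J(p) = 6 + (0*p + 12) = 6 + (0 + 12) = 6 + 12 = 18)
j(o, K) = (K + 4*K²)/(20 + o) (j(o, K) = (K + 4*K²)/(o + 20) = (K + 4*K²)/(20 + o))
((40 - 1*11) - 431)/(J(-4) + j(-7, 17)) = ((40 - 1*11) - 431)/(18 + 17*(1 + 4*17)/(20 - 7)) = ((40 - 11) - 431)/(18 + 17*(1 + 68)/13) = (29 - 431)/(18 + 17*(1/13)*69) = -402/(18 + 1173/13) = -402/1407/13 = -402*13/1407 = -26/7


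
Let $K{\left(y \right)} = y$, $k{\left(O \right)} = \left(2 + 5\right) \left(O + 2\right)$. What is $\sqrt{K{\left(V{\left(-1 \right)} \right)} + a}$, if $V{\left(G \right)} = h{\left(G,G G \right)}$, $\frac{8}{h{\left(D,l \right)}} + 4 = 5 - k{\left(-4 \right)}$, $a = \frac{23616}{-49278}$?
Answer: $\frac{14 \sqrt{4188630}}{123195} \approx 0.23258$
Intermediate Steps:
$a = - \frac{3936}{8213}$ ($a = 23616 \left(- \frac{1}{49278}\right) = - \frac{3936}{8213} \approx -0.47924$)
$k{\left(O \right)} = 14 + 7 O$ ($k{\left(O \right)} = 7 \left(2 + O\right) = 14 + 7 O$)
$h{\left(D,l \right)} = \frac{8}{15}$ ($h{\left(D,l \right)} = \frac{8}{-4 + \left(5 - \left(14 + 7 \left(-4\right)\right)\right)} = \frac{8}{-4 + \left(5 - \left(14 - 28\right)\right)} = \frac{8}{-4 + \left(5 - -14\right)} = \frac{8}{-4 + \left(5 + 14\right)} = \frac{8}{-4 + 19} = \frac{8}{15}$)
$V{\left(G \right)} = \frac{8}{15}$
$\sqrt{K{\left(V{\left(-1 \right)} \right)} + a} = \sqrt{\frac{8}{15} - \frac{3936}{8213}} = \sqrt{\frac{6664}{123195}} = \frac{14 \sqrt{4188630}}{123195}$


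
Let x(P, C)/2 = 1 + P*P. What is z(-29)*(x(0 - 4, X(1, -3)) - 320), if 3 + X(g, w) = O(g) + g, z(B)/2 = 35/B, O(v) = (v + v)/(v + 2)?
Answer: 20020/29 ≈ 690.34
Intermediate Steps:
O(v) = 2*v/(2 + v) (O(v) = (2*v)/(2 + v) = 2*v/(2 + v))
z(B) = 70/B (z(B) = 2*(35/B) = 70/B)
X(g, w) = -3 + g + 2*g/(2 + g) (X(g, w) = -3 + (2*g/(2 + g) + g) = -3 + (g + 2*g/(2 + g)) = -3 + g + 2*g/(2 + g))
x(P, C) = 2 + 2*P² (x(P, C) = 2*(1 + P*P) = 2*(1 + P²) = 2 + 2*P²)
z(-29)*(x(0 - 4, X(1, -3)) - 320) = (70/(-29))*((2 + 2*(0 - 4)²) - 320) = (70*(-1/29))*((2 + 2*(-4)²) - 320) = -70*((2 + 2*16) - 320)/29 = -70*((2 + 32) - 320)/29 = -70*(34 - 320)/29 = -70/29*(-286) = 20020/29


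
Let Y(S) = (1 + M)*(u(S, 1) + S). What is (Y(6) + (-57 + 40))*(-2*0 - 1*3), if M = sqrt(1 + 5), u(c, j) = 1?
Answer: 30 - 21*sqrt(6) ≈ -21.439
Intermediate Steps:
M = sqrt(6) ≈ 2.4495
Y(S) = (1 + S)*(1 + sqrt(6)) (Y(S) = (1 + sqrt(6))*(1 + S) = (1 + S)*(1 + sqrt(6)))
(Y(6) + (-57 + 40))*(-2*0 - 1*3) = ((1 + 6 + sqrt(6) + 6*sqrt(6)) + (-57 + 40))*(-2*0 - 1*3) = ((7 + 7*sqrt(6)) - 17)*(0 - 3) = (-10 + 7*sqrt(6))*(-3) = 30 - 21*sqrt(6)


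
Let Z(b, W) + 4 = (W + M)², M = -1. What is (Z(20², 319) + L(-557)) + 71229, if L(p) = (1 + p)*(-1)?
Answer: 172905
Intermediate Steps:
Z(b, W) = -4 + (-1 + W)² (Z(b, W) = -4 + (W - 1)² = -4 + (-1 + W)²)
L(p) = -1 - p
(Z(20², 319) + L(-557)) + 71229 = ((-4 + (-1 + 319)²) + (-1 - 1*(-557))) + 71229 = ((-4 + 318²) + (-1 + 557)) + 71229 = ((-4 + 101124) + 556) + 71229 = (101120 + 556) + 71229 = 101676 + 71229 = 172905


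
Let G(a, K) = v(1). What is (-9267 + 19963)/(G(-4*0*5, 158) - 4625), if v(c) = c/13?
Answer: -34762/15031 ≈ -2.3127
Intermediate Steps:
v(c) = c/13 (v(c) = c*(1/13) = c/13)
G(a, K) = 1/13 (G(a, K) = (1/13)*1 = 1/13)
(-9267 + 19963)/(G(-4*0*5, 158) - 4625) = (-9267 + 19963)/(1/13 - 4625) = 10696/(-60124/13) = 10696*(-13/60124) = -34762/15031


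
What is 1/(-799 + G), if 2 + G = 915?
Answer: 1/114 ≈ 0.0087719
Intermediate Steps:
G = 913 (G = -2 + 915 = 913)
1/(-799 + G) = 1/(-799 + 913) = 1/114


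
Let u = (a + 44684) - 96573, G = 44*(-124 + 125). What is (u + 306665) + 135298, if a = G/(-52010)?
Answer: 10143874348/26005 ≈ 3.9007e+5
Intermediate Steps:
G = 44 (G = 44*1 = 44)
a = -22/26005 (a = 44/(-52010) = 44*(-1/52010) = -22/26005 ≈ -0.00084599)
u = -1349373467/26005 (u = (-22/26005 + 44684) - 96573 = 1162007398/26005 - 96573 = -1349373467/26005 ≈ -51889.)
(u + 306665) + 135298 = (-1349373467/26005 + 306665) + 135298 = 6625449858/26005 + 135298 = 10143874348/26005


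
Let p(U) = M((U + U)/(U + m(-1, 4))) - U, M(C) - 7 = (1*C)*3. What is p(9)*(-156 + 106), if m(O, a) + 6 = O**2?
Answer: -575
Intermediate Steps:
m(O, a) = -6 + O**2
M(C) = 7 + 3*C (M(C) = 7 + (1*C)*3 = 7 + C*3 = 7 + 3*C)
p(U) = 7 - U + 6*U/(-5 + U) (p(U) = (7 + 3*((U + U)/(U + (-6 + (-1)**2)))) - U = (7 + 3*((2*U)/(U + (-6 + 1)))) - U = (7 + 3*((2*U)/(U - 5))) - U = (7 + 3*((2*U)/(-5 + U))) - U = (7 + 3*(2*U/(-5 + U))) - U = (7 + 6*U/(-5 + U)) - U = 7 - U + 6*U/(-5 + U))
p(9)*(-156 + 106) = ((-35 - 1*9**2 + 18*9)/(-5 + 9))*(-156 + 106) = ((-35 - 1*81 + 162)/4)*(-50) = ((-35 - 81 + 162)/4)*(-50) = ((1/4)*46)*(-50) = (23/2)*(-50) = -575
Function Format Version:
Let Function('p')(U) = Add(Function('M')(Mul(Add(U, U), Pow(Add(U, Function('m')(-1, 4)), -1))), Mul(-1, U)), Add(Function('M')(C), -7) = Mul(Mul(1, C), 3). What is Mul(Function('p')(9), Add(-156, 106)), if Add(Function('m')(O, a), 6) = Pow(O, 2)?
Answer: -575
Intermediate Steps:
Function('m')(O, a) = Add(-6, Pow(O, 2))
Function('M')(C) = Add(7, Mul(3, C)) (Function('M')(C) = Add(7, Mul(Mul(1, C), 3)) = Add(7, Mul(C, 3)) = Add(7, Mul(3, C)))
Function('p')(U) = Add(7, Mul(-1, U), Mul(6, U, Pow(Add(-5, U), -1))) (Function('p')(U) = Add(Add(7, Mul(3, Mul(Add(U, U), Pow(Add(U, Add(-6, Pow(-1, 2))), -1)))), Mul(-1, U)) = Add(Add(7, Mul(3, Mul(Mul(2, U), Pow(Add(U, Add(-6, 1)), -1)))), Mul(-1, U)) = Add(Add(7, Mul(3, Mul(Mul(2, U), Pow(Add(U, -5), -1)))), Mul(-1, U)) = Add(Add(7, Mul(3, Mul(Mul(2, U), Pow(Add(-5, U), -1)))), Mul(-1, U)) = Add(Add(7, Mul(3, Mul(2, U, Pow(Add(-5, U), -1)))), Mul(-1, U)) = Add(Add(7, Mul(6, U, Pow(Add(-5, U), -1))), Mul(-1, U)) = Add(7, Mul(-1, U), Mul(6, U, Pow(Add(-5, U), -1))))
Mul(Function('p')(9), Add(-156, 106)) = Mul(Mul(Pow(Add(-5, 9), -1), Add(-35, Mul(-1, Pow(9, 2)), Mul(18, 9))), Add(-156, 106)) = Mul(Mul(Pow(4, -1), Add(-35, Mul(-1, 81), 162)), -50) = Mul(Mul(Rational(1, 4), Add(-35, -81, 162)), -50) = Mul(Mul(Rational(1, 4), 46), -50) = Mul(Rational(23, 2), -50) = -575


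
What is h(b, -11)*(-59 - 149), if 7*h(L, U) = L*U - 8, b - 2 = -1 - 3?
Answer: -416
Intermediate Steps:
b = -2 (b = 2 + (-1 - 3) = 2 - 4 = -2)
h(L, U) = -8/7 + L*U/7 (h(L, U) = (L*U - 8)/7 = (-8 + L*U)/7 = -8/7 + L*U/7)
h(b, -11)*(-59 - 149) = (-8/7 + (⅐)*(-2)*(-11))*(-59 - 149) = (-8/7 + 22/7)*(-208) = 2*(-208) = -416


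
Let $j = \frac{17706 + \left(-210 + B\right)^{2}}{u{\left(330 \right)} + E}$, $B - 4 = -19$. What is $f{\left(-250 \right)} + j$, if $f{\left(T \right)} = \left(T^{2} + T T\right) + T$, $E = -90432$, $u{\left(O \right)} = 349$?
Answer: $\frac{11237785919}{90083} \approx 1.2475 \cdot 10^{5}$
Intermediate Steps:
$B = -15$ ($B = 4 - 19 = -15$)
$f{\left(T \right)} = T + 2 T^{2}$ ($f{\left(T \right)} = \left(T^{2} + T^{2}\right) + T = 2 T^{2} + T = T + 2 T^{2}$)
$j = - \frac{68331}{90083}$ ($j = \frac{17706 + \left(-210 - 15\right)^{2}}{349 - 90432} = \frac{17706 + \left(-225\right)^{2}}{-90083} = \left(17706 + 50625\right) \left(- \frac{1}{90083}\right) = 68331 \left(- \frac{1}{90083}\right) = - \frac{68331}{90083} \approx -0.75853$)
$f{\left(-250 \right)} + j = - 250 \left(1 + 2 \left(-250\right)\right) - \frac{68331}{90083} = - 250 \left(1 - 500\right) - \frac{68331}{90083} = \left(-250\right) \left(-499\right) - \frac{68331}{90083} = 124750 - \frac{68331}{90083} = \frac{11237785919}{90083}$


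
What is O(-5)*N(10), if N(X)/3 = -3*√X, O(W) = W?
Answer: 45*√10 ≈ 142.30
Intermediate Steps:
N(X) = -9*√X (N(X) = 3*(-3*√X) = -9*√X)
O(-5)*N(10) = -(-45)*√10 = 45*√10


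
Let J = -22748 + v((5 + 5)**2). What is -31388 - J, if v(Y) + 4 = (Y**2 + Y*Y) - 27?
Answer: -28609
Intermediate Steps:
v(Y) = -31 + 2*Y**2 (v(Y) = -4 + ((Y**2 + Y*Y) - 27) = -4 + ((Y**2 + Y**2) - 27) = -4 + (2*Y**2 - 27) = -4 + (-27 + 2*Y**2) = -31 + 2*Y**2)
J = -2779 (J = -22748 + (-31 + 2*((5 + 5)**2)**2) = -22748 + (-31 + 2*(10**2)**2) = -22748 + (-31 + 2*100**2) = -22748 + (-31 + 2*10000) = -22748 + (-31 + 20000) = -22748 + 19969 = -2779)
-31388 - J = -31388 - 1*(-2779) = -31388 + 2779 = -28609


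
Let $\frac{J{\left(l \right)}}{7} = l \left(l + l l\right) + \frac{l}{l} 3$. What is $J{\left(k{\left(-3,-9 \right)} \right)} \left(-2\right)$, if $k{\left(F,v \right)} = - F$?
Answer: $-546$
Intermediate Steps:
$J{\left(l \right)} = 21 + 7 l \left(l + l^{2}\right)$ ($J{\left(l \right)} = 7 \left(l \left(l + l l\right) + \frac{l}{l} 3\right) = 7 \left(l \left(l + l^{2}\right) + 1 \cdot 3\right) = 7 \left(l \left(l + l^{2}\right) + 3\right) = 7 \left(3 + l \left(l + l^{2}\right)\right) = 21 + 7 l \left(l + l^{2}\right)$)
$J{\left(k{\left(-3,-9 \right)} \right)} \left(-2\right) = \left(21 + 7 \left(\left(-1\right) \left(-3\right)\right)^{2} + 7 \left(\left(-1\right) \left(-3\right)\right)^{3}\right) \left(-2\right) = \left(21 + 7 \cdot 3^{2} + 7 \cdot 3^{3}\right) \left(-2\right) = \left(21 + 7 \cdot 9 + 7 \cdot 27\right) \left(-2\right) = \left(21 + 63 + 189\right) \left(-2\right) = 273 \left(-2\right) = -546$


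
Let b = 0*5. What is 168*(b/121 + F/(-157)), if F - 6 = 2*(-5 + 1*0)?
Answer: 672/157 ≈ 4.2803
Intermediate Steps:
b = 0
F = -4 (F = 6 + 2*(-5 + 1*0) = 6 + 2*(-5 + 0) = 6 + 2*(-5) = 6 - 10 = -4)
168*(b/121 + F/(-157)) = 168*(0/121 - 4/(-157)) = 168*(0*(1/121) - 4*(-1/157)) = 168*(0 + 4/157) = 168*(4/157) = 672/157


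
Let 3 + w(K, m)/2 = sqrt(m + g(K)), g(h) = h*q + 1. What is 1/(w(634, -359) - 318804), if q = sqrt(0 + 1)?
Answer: -53135/16939969166 - sqrt(69)/25409953749 ≈ -3.1370e-6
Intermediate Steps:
q = 1 (q = sqrt(1) = 1)
g(h) = 1 + h (g(h) = h*1 + 1 = h + 1 = 1 + h)
w(K, m) = -6 + 2*sqrt(1 + K + m) (w(K, m) = -6 + 2*sqrt(m + (1 + K)) = -6 + 2*sqrt(1 + K + m))
1/(w(634, -359) - 318804) = 1/((-6 + 2*sqrt(1 + 634 - 359)) - 318804) = 1/((-6 + 2*sqrt(276)) - 318804) = 1/((-6 + 2*(2*sqrt(69))) - 318804) = 1/((-6 + 4*sqrt(69)) - 318804) = 1/(-318810 + 4*sqrt(69))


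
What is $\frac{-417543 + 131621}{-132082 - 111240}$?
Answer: $\frac{142961}{121661} \approx 1.1751$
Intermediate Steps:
$\frac{-417543 + 131621}{-132082 - 111240} = - \frac{285922}{-243322} = \left(-285922\right) \left(- \frac{1}{243322}\right) = \frac{142961}{121661}$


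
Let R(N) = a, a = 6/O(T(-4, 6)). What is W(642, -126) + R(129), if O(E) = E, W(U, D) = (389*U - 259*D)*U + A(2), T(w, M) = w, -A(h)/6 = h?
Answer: 362565621/2 ≈ 1.8128e+8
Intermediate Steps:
A(h) = -6*h
W(U, D) = -12 + U*(-259*D + 389*U) (W(U, D) = (389*U - 259*D)*U - 6*2 = (-259*D + 389*U)*U - 12 = U*(-259*D + 389*U) - 12 = -12 + U*(-259*D + 389*U))
a = -3/2 (a = 6/(-4) = 6*(-¼) = -3/2 ≈ -1.5000)
R(N) = -3/2
W(642, -126) + R(129) = (-12 + 389*642² - 259*(-126)*642) - 3/2 = (-12 + 389*412164 + 20951028) - 3/2 = (-12 + 160331796 + 20951028) - 3/2 = 181282812 - 3/2 = 362565621/2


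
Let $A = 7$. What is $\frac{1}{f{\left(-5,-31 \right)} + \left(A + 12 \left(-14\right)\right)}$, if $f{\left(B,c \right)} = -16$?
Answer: $- \frac{1}{177} \approx -0.0056497$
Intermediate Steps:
$\frac{1}{f{\left(-5,-31 \right)} + \left(A + 12 \left(-14\right)\right)} = \frac{1}{-16 + \left(7 + 12 \left(-14\right)\right)} = \frac{1}{-16 + \left(7 - 168\right)} = \frac{1}{-16 - 161} = \frac{1}{-177} = - \frac{1}{177}$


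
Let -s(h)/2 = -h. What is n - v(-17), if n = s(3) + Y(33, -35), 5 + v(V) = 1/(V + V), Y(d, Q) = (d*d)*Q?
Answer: -1295535/34 ≈ -38104.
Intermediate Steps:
Y(d, Q) = Q*d**2 (Y(d, Q) = d**2*Q = Q*d**2)
s(h) = 2*h (s(h) = -(-2)*h = 2*h)
v(V) = -5 + 1/(2*V) (v(V) = -5 + 1/(V + V) = -5 + 1/(2*V))
n = -38109 (n = 2*3 - 35*33**2 = 6 - 35*1089 = 6 - 38115 = -38109)
n - v(-17) = -38109 - (-5 + (1/2)/(-17)) = -38109 - (-5 + (1/2)*(-1/17)) = -38109 - (-5 - 1/34) = -38109 - 1*(-171/34) = -38109 + 171/34 = -1295535/34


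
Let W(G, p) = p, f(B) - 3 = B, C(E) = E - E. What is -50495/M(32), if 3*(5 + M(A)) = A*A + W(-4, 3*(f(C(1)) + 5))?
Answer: -151485/1033 ≈ -146.65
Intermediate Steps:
C(E) = 0
f(B) = 3 + B
M(A) = 3 + A**2/3 (M(A) = -5 + (A*A + 3*((3 + 0) + 5))/3 = -5 + (A**2 + 3*(3 + 5))/3 = -5 + (A**2 + 3*8)/3 = -5 + (A**2 + 24)/3 = -5 + (24 + A**2)/3 = -5 + (8 + A**2/3) = 3 + A**2/3)
-50495/M(32) = -50495/(3 + (1/3)*32**2) = -50495/(3 + (1/3)*1024) = -50495/(3 + 1024/3) = -50495/1033/3 = -50495*3/1033 = -151485/1033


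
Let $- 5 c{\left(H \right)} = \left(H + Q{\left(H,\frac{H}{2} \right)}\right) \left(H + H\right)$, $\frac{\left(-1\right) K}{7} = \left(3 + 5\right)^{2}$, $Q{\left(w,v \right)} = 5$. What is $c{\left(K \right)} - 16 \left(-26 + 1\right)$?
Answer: $- \frac{394928}{5} \approx -78986.0$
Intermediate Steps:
$K = -448$ ($K = - 7 \left(3 + 5\right)^{2} = - 7 \cdot 8^{2} = \left(-7\right) 64 = -448$)
$c{\left(H \right)} = - \frac{2 H \left(5 + H\right)}{5}$ ($c{\left(H \right)} = - \frac{\left(H + 5\right) \left(H + H\right)}{5} = - \frac{\left(5 + H\right) 2 H}{5} = - \frac{2 H \left(5 + H\right)}{5}$)
$c{\left(K \right)} - 16 \left(-26 + 1\right) = \left(- \frac{2}{5}\right) \left(-448\right) \left(5 - 448\right) - 16 \left(-26 + 1\right) = \left(- \frac{2}{5}\right) \left(-448\right) \left(-443\right) - -400 = - \frac{396928}{5} + 400 = - \frac{394928}{5}$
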